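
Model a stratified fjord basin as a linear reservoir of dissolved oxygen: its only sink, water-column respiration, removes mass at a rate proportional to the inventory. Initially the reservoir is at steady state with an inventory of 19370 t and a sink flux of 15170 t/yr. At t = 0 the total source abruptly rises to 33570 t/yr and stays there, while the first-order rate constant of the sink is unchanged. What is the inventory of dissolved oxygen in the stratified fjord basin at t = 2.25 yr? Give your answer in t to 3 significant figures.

The sink rate constant is k = F₀/M₀ = 15170/19370 = 0.7832 yr⁻¹.
Solving dM/dt = F₁ − kM with M(0) = M₀ gives M(t) = F₁/k + (M₀ − F₁/k)·e^(−kt).
F₁/k = 33570/0.7832 = 42864 t; kt = 0.7832 × 2.25 = 1.762, e^(−kt) = 0.1717.
M(2.25) = 42864 + (19370 − 42864) × 0.1717 = 42864 − 4033 = 38831 t.

38800 t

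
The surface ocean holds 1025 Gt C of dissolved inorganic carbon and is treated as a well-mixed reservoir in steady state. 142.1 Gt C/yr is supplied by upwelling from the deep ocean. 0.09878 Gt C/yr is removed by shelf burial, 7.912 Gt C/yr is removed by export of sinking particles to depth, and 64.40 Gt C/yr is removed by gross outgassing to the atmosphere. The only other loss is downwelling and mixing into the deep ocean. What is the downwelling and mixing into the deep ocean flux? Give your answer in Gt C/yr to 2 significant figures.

70 Gt C/yr

At steady state ΣF_in = ΣF_out.
ΣF_in = 142.10 Gt C/yr.
Downwelling and mixing into the deep ocean flux = ΣF_in − (0.09878 + 7.912 + 64.40) = 142.10 − 72.41 = 69.69 Gt C/yr.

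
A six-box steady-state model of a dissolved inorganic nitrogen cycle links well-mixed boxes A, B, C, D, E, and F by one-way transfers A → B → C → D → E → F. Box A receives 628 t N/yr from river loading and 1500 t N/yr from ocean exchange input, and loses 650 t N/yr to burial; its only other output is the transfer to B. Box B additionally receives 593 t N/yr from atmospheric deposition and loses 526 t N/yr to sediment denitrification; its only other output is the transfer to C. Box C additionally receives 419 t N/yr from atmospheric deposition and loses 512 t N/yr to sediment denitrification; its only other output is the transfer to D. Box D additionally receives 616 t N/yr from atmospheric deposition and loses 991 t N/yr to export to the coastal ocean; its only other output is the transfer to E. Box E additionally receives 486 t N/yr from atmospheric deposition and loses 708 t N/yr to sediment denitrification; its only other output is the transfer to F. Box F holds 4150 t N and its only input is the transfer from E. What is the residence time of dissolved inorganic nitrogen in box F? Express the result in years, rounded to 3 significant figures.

Box A: F(A→B) = (628 + 1500) − 650 = 1478.0 t N/yr.
Box B: F(B→C) = (1478.0 + 593) − 526 = 1545.0 t N/yr.
Box C: F(C→D) = (1545.0 + 419) − 512 = 1452.0 t N/yr.
Box D: F(D→E) = (1452.0 + 616) − 991 = 1077.0 t N/yr.
Box E: F(E→F) = (1077.0 + 486) − 708 = 855.00 t N/yr.
Box F throughput = its input = 855.00 t N/yr; τ = 4150 / 855.00 = 4.854 yr.

4.85 yr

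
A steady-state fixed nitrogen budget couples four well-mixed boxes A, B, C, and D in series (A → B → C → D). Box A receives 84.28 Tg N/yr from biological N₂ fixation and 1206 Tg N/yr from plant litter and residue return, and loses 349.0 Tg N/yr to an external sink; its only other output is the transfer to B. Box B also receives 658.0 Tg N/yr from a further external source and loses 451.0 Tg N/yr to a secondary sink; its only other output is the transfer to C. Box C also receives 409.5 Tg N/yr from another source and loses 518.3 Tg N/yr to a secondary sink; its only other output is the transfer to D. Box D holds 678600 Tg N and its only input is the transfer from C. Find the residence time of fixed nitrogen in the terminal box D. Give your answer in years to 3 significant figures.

Box A: F(A→B) = (84.28 + 1206) − 349.0 = 941.28 Tg N/yr.
Box B: F(B→C) = (941.28 + 658.0) − 451.0 = 1148.3 Tg N/yr.
Box C: F(C→D) = (1148.3 + 409.5) − 518.3 = 1039.5 Tg N/yr.
Box D throughput = its input = 1039.5 Tg N/yr; τ = 678600 / 1039.5 = 652.8 yr.

653 yr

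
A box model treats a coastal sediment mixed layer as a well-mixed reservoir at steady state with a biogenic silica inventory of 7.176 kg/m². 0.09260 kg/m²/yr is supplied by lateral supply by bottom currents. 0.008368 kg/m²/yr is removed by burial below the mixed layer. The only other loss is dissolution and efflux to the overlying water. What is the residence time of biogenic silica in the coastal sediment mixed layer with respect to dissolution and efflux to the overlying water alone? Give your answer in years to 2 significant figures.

At steady state ΣF_in = ΣF_out.
ΣF_in = 0.092600 kg/m²/yr.
Dissolution and efflux to the overlying water flux = ΣF_in − (0.008368) = 0.092600 − 0.008368 = 0.08423 kg/m²/yr.
τ = M / F = 7.176 / 0.08423 = 85.19 yr.

85 yr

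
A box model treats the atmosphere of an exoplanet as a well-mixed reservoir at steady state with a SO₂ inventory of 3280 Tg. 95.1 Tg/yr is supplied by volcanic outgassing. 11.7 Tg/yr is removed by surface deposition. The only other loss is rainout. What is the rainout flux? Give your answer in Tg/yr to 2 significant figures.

83 Tg/yr

At steady state ΣF_in = ΣF_out.
ΣF_in = 95.100 Tg/yr.
Rainout flux = ΣF_in − (11.7) = 95.100 − 11.70 = 83.40 Tg/yr.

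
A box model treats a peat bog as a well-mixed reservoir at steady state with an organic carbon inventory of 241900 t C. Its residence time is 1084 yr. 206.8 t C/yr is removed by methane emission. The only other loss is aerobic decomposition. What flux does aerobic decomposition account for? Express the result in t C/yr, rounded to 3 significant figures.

Total removal F = M/τ = 241900 / 1084 = 223.2 t C/yr.
Aerobic decomposition = F − (206.8) = 223.2 − 206.8 = 16.35 t C/yr.

16.4 t C/yr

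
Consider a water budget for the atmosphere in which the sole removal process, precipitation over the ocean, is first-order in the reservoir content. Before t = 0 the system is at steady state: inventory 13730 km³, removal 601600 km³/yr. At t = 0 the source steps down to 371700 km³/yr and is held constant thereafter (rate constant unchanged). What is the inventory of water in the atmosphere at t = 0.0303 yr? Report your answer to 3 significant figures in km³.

9870 km³

Residence time τ = M₀/F₀ = 0.02282 yr. The eventual steady state is M_∞ = M₀·(F₁/F₀) = 13730 × 371700/601600 = 8483.1 km³.
The anomaly ΔM(t) = M(t) − M_∞ decays as ΔM₀·e^(−t/τ) with ΔM₀ = 13730 − 8483.1 = 5247 km³.
At t = 0.0303 yr, e^(−t/τ) = e^(−1.328) = 0.2651, so ΔM = 1391 km³ and M = 8483.1 + 1391 = 9874.1 km³.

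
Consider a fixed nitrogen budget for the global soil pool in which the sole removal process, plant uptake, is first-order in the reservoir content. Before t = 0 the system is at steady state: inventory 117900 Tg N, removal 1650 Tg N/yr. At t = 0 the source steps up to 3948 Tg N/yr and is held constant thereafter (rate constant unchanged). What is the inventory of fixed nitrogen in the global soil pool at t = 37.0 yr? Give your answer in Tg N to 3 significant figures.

184000 Tg N

Residence time τ = M₀/F₀ = 71.45 yr. The eventual steady state is M_∞ = M₀·(F₁/F₀) = 117900 × 3948/1650 = 282100 Tg N.
The anomaly ΔM(t) = M(t) − M_∞ decays as ΔM₀·e^(−t/τ) with ΔM₀ = 117900 − 282100 = −164200 Tg N.
At t = 37.0 yr, e^(−t/τ) = e^(−0.5178) = 0.5958, so ΔM = −97840 Tg N and M = 282100 − 97840 = 184270 Tg N.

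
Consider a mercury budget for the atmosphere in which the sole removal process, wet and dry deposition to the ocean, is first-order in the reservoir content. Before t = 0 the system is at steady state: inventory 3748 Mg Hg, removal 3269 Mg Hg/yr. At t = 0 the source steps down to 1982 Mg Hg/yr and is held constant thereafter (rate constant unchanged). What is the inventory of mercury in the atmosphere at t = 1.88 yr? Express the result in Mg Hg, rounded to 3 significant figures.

τ = M₀/F₀ = 3748/3269 = 1.147 yr; rate constant k = 1/τ.
New steady state M_∞ = F₁/k = F₁·τ = 1982 × 1.147 = 2272.4 Mg Hg.
M(t) = M_∞ + (M₀ − M_∞)·e^(−t/τ); t/τ = 1.88/1.147 = 1.640, so e^(−t/τ) = 0.1940.
M(t) = 2272.4 + 1476 × 0.1940 = 2558.7 Mg Hg.

2560 Mg Hg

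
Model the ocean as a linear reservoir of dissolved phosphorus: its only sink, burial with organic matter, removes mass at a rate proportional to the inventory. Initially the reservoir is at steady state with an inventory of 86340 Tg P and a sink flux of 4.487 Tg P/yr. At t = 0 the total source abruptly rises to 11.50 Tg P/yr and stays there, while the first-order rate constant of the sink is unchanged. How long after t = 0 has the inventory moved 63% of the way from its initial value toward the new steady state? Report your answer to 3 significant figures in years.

τ = M₀/F₀ = 86340/4.487 = 19240 yr.
The remaining gap fraction is e^(−t/τ); 63% covered ⇒ e^(−t/τ) = 0.370.
t = −τ ln(0.370) = 19240 × 0.9943 = 19130 yr.

19100 yr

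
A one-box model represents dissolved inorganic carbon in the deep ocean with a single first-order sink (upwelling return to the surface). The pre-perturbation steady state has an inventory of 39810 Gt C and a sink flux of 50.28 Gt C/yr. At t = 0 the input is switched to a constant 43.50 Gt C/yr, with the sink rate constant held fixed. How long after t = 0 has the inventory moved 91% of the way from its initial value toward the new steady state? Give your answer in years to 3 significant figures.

1910 yr

τ = M₀/F₀ = 39810/50.28 = 791.8 yr.
The remaining gap fraction is e^(−t/τ); 91% covered ⇒ e^(−t/τ) = 0.0900.
t = −τ ln(0.0900) = 791.8 × 2.408 = 1907 yr.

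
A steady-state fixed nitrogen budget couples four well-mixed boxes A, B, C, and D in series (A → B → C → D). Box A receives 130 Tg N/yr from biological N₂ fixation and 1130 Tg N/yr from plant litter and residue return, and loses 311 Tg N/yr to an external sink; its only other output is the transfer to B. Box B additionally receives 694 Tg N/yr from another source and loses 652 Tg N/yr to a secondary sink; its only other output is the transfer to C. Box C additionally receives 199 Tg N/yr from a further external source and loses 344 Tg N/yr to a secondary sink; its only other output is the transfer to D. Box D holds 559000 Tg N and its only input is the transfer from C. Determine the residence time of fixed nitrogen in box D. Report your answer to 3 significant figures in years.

Box A: F(A→B) = (130 + 1130) − 311 = 949.00 Tg N/yr.
Box B: F(B→C) = (949.00 + 694) − 652 = 991.00 Tg N/yr.
Box C: F(C→D) = (991.00 + 199) − 344 = 846.00 Tg N/yr.
Box D throughput = its input = 846.00 Tg N/yr; τ = 559000 / 846.00 = 660.8 yr.

661 yr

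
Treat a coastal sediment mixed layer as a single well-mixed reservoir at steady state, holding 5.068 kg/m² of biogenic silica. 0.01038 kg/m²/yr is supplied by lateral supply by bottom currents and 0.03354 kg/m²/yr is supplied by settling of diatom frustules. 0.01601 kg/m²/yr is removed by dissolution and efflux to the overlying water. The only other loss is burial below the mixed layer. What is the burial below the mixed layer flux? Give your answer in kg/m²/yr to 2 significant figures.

At steady state ΣF_in = ΣF_out.
ΣF_in = 0.01038 + 0.03354 = 0.043920 kg/m²/yr.
Burial below the mixed layer flux = ΣF_in − (0.01601) = 0.043920 − 0.01601 = 0.02791 kg/m²/yr.

0.028 kg/m²/yr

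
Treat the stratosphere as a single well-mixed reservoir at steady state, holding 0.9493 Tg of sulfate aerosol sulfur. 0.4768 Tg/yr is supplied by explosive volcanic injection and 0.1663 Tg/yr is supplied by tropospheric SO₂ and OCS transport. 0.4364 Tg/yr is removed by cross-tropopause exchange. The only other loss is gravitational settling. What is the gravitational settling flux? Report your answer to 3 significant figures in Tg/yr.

0.207 Tg/yr

At steady state ΣF_in = ΣF_out.
ΣF_in = 0.4768 + 0.1663 = 0.64310 Tg/yr.
Gravitational settling flux = ΣF_in − (0.4364) = 0.64310 − 0.4364 = 0.2067 Tg/yr.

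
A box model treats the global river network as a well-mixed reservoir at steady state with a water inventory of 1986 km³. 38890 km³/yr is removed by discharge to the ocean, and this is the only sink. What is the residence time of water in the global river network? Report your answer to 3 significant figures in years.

τ = M / F = 1986 / 38890 = 0.05107 yr.

0.0511 yr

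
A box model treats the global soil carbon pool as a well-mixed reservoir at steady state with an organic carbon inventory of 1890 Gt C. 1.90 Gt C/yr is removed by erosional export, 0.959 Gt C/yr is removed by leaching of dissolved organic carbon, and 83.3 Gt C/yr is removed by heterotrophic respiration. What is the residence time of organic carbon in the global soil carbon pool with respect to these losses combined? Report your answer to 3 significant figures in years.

21.9 yr

Total removal = 1.900 + 0.9590 + 83.30 = 86.159 Gt C/yr.
τ = M / ΣF_out = 1890 / 86.159 = 21.94 yr.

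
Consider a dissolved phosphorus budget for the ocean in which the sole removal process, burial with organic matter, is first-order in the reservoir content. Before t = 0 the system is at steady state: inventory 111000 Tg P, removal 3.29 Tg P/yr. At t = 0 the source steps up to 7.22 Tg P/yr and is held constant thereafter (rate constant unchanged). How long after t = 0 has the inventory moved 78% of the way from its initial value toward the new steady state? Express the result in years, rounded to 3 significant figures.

51100 yr

τ = M₀/F₀ = 111000/3.29 = 33740 yr.
The remaining gap fraction is e^(−t/τ); 78% covered ⇒ e^(−t/τ) = 0.220.
t = −τ ln(0.220) = 33740 × 1.514 = 51080 yr.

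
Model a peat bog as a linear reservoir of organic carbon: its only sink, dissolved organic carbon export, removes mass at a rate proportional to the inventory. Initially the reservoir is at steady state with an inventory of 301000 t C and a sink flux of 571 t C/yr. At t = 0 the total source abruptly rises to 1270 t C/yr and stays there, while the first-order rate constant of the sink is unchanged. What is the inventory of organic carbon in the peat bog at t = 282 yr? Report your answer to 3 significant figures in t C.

454000 t C

The sink rate constant is k = F₀/M₀ = 571/301000 = 0.001897 yr⁻¹.
Solving dM/dt = F₁ − kM with M(0) = M₀ gives M(t) = F₁/k + (M₀ − F₁/k)·e^(−kt).
F₁/k = 1270/0.001897 = 669470 t C; kt = 0.001897 × 282 = 0.5350, e^(−kt) = 0.5857.
M(282) = 669470 + (301000 − 669470) × 0.5857 = 669470 − 215800 = 453660 t C.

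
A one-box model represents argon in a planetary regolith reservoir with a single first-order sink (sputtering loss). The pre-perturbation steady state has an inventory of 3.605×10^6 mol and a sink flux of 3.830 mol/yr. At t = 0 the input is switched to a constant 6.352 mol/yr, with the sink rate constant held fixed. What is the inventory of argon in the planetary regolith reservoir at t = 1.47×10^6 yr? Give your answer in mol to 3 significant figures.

5.48×10^6 mol

τ = M₀/F₀ = 3.605×10^6/3.830 = 941300 yr; rate constant k = 1/τ.
New steady state M_∞ = F₁/k = F₁·τ = 6.352 × 941300 = 5.9788×10^6 mol.
M(t) = M_∞ + (M₀ − M_∞)·e^(−t/τ); t/τ = 1.47×10^6/941300 = 1.562, so e^(−t/τ) = 0.2098.
M(t) = 5.9788×10^6 − 2.374×10^6 × 0.2098 = 5.4809×10^6 mol.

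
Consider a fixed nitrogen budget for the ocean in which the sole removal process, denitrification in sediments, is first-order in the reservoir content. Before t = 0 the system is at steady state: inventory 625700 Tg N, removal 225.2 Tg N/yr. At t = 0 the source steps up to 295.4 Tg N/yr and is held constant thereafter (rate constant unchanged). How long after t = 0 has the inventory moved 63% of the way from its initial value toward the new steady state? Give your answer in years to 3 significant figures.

τ = M₀/F₀ = 625700/225.2 = 2778 yr.
The remaining gap fraction is e^(−t/τ); 63% covered ⇒ e^(−t/τ) = 0.370.
t = −τ ln(0.370) = 2778 × 0.9943 = 2762 yr.

2760 yr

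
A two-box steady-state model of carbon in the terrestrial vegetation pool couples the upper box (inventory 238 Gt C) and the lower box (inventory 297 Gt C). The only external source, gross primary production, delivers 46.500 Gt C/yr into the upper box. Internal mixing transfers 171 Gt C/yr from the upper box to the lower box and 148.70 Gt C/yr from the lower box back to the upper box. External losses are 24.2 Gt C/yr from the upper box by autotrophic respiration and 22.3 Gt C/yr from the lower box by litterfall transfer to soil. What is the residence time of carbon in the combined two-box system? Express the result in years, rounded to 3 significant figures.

11.5 yr

For the system as a whole, the A↔B exchange is internal and contributes nothing to the throughput; only the external sinks remove mass.
M_total = 238 + 297 = 535.00 Gt C.
ΣF_external_out = 24.2 + 22.3 = 46.500 Gt C/yr.
τ = M_total / ΣF_ext = 535.00 / 46.500 = 11.51 yr.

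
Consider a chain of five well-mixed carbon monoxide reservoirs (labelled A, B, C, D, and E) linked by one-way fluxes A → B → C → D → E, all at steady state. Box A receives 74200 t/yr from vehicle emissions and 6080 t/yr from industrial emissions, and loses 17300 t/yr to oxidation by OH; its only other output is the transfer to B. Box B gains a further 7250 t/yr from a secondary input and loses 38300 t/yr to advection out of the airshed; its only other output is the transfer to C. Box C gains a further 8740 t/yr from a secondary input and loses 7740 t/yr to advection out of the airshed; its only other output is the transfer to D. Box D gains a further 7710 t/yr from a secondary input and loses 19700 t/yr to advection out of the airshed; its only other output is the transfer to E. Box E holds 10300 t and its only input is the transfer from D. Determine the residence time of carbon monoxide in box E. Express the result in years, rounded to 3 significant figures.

Box A: F(A→B) = (74200 + 6080) − 17300 = 62980 t/yr.
Box B: F(B→C) = (62980 + 7250) − 38300 = 31930 t/yr.
Box C: F(C→D) = (31930 + 8740) − 7740 = 32930 t/yr.
Box D: F(D→E) = (32930 + 7710) − 19700 = 20940 t/yr.
Box E throughput = its input = 20940 t/yr; τ = 10300 / 20940 = 0.4919 yr.

0.492 yr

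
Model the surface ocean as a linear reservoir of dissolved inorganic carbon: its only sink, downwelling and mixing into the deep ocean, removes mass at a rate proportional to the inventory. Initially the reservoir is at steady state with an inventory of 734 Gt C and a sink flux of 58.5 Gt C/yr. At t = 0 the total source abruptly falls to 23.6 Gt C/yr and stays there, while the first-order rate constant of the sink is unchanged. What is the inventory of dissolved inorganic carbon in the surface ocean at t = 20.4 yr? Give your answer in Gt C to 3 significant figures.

382 Gt C

Residence time τ = M₀/F₀ = 12.55 yr. The eventual steady state is M_∞ = M₀·(F₁/F₀) = 734 × 23.6/58.5 = 296.11 Gt C.
The anomaly ΔM(t) = M(t) − M_∞ decays as ΔM₀·e^(−t/τ) with ΔM₀ = 734 − 296.11 = 437.9 Gt C.
At t = 20.4 yr, e^(−t/τ) = e^(−1.626) = 0.1967, so ΔM = 86.15 Gt C and M = 296.11 + 86.15 = 382.26 Gt C.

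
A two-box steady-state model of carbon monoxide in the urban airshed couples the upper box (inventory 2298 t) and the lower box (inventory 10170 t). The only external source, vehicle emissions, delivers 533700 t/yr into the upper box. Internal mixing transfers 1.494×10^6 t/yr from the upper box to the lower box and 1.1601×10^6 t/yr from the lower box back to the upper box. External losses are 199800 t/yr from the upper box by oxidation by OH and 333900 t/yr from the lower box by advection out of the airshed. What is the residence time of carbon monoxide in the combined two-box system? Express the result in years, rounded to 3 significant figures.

0.0234 yr

Treat the two boxes together as one reservoir: the mixing fluxes between them are internal recycling, so τ = ΣM / Σ(external losses).
M_total = 2298 + 10170 = 12468 t.
ΣF_external_out = 199800 + 333900 = 533700 t/yr.
τ = M_total / ΣF_ext = 12468 / 533700 = 0.02336 yr.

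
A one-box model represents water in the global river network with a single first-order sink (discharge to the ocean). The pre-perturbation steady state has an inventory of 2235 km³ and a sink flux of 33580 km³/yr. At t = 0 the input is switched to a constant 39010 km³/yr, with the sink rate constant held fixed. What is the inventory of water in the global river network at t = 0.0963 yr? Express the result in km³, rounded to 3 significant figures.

The sink rate constant is k = F₀/M₀ = 33580/2235 = 15.02 yr⁻¹.
Solving dM/dt = F₁ − kM with M(0) = M₀ gives M(t) = F₁/k + (M₀ − F₁/k)·e^(−kt).
F₁/k = 39010/15.02 = 2596.4 km³; kt = 15.02 × 0.0963 = 1.447, e^(−kt) = 0.2353.
M(0.0963) = 2596.4 + (2235 − 2596.4) × 0.2353 = 2596.4 − 85.04 = 2511.4 km³.

2510 km³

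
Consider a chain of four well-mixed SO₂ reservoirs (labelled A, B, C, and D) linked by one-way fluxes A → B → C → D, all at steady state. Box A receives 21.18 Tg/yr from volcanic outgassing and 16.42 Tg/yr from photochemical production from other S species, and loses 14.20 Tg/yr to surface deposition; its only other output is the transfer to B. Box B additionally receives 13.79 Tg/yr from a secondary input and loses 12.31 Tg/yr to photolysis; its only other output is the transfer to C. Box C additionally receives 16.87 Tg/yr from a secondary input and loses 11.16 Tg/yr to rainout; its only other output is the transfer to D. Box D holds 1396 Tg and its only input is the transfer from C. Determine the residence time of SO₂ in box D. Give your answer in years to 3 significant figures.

45.6 yr

Box A: F(A→B) = (21.18 + 16.42) − 14.20 = 23.400 Tg/yr.
Box B: F(B→C) = (23.400 + 13.79) − 12.31 = 24.880 Tg/yr.
Box C: F(C→D) = (24.880 + 16.87) − 11.16 = 30.590 Tg/yr.
Box D throughput = its input = 30.590 Tg/yr; τ = 1396 / 30.590 = 45.64 yr.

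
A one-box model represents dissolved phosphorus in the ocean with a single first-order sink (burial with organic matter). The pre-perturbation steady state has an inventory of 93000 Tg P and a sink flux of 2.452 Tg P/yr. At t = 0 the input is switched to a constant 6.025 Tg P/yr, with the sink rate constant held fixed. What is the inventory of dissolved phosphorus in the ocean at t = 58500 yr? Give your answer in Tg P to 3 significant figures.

Residence time τ = M₀/F₀ = 37930 yr. The eventual steady state is M_∞ = M₀·(F₁/F₀) = 93000 × 6.025/2.452 = 228520 Tg P.
The anomaly ΔM(t) = M(t) − M_∞ decays as ΔM₀·e^(−t/τ) with ΔM₀ = 93000 − 228520 = −135500 Tg P.
At t = 58500 yr, e^(−t/τ) = e^(−1.542) = 0.2139, so ΔM = −28980 Tg P and M = 228520 − 28980 = 199530 Tg P.

200000 Tg P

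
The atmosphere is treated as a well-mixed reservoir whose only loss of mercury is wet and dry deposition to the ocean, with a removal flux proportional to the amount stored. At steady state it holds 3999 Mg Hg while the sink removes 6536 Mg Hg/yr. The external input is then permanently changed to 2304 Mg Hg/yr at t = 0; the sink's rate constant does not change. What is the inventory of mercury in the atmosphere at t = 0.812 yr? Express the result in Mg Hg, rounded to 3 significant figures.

2100 Mg Hg

The sink rate constant is k = F₀/M₀ = 6536/3999 = 1.634 yr⁻¹.
Solving dM/dt = F₁ − kM with M(0) = M₀ gives M(t) = F₁/k + (M₀ − F₁/k)·e^(−kt).
F₁/k = 2304/1.634 = 1409.7 Mg Hg; kt = 1.634 × 0.812 = 1.327, e^(−kt) = 0.2652.
M(0.812) = 1409.7 + (3999 − 1409.7) × 0.2652 = 1409.7 + 686.8 = 2096.5 Mg Hg.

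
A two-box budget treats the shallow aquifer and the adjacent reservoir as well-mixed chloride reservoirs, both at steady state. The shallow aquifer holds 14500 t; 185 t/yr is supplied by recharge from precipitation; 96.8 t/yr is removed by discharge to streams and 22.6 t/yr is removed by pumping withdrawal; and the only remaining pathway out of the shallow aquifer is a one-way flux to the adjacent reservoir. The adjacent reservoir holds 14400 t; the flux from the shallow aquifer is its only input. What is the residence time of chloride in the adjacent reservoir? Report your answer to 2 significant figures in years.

Balance the shallow aquifer: ΣF_in = 185.00 t/yr.
Flux to the adjacent reservoir = ΣF_in − (96.8 + 22.6) = 65.600 t/yr.
At steady state the output of the adjacent reservoir equals its input, 65.600 t/yr.
τ = M / F = 14400 / 65.600 = 219.5 yr.

220 yr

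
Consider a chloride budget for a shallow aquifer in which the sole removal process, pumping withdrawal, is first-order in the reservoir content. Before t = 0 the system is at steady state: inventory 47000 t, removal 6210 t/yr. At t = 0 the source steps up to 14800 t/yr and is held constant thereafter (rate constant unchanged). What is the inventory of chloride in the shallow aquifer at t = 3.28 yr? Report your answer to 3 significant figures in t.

69900 t

Residence time τ = M₀/F₀ = 7.568 yr. The eventual steady state is M_∞ = M₀·(F₁/F₀) = 47000 × 14800/6210 = 112010 t.
The anomaly ΔM(t) = M(t) − M_∞ decays as ΔM₀·e^(−t/τ) with ΔM₀ = 47000 − 112010 = −65010 t.
At t = 3.28 yr, e^(−t/τ) = e^(−0.4334) = 0.6483, so ΔM = −42150 t and M = 112010 − 42150 = 69864 t.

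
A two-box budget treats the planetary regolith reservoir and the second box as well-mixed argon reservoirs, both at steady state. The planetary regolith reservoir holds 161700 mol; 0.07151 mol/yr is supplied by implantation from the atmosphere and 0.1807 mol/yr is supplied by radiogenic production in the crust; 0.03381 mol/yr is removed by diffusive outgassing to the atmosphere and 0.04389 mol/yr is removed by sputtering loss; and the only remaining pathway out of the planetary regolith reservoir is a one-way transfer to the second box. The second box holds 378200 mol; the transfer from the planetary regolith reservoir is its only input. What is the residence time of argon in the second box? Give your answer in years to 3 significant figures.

2.17×10^6 yr

Balance the planetary regolith reservoir: ΣF_in = 0.07151 + 0.1807 = 0.25221 mol/yr.
Transfer to the second box = ΣF_in − (0.03381 + 0.04389) = 0.17451 mol/yr.
At steady state the output of the second box equals its input, 0.17451 mol/yr.
τ = M / F = 378200 / 0.17451 = 2.167×10^6 yr.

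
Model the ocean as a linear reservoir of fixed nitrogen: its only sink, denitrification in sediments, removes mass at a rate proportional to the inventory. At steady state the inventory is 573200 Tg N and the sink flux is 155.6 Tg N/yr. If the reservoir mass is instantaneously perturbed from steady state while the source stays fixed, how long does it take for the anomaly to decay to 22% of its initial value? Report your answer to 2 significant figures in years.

5600 yr

For a linear reservoir the anomaly decays as exp(−t/τ) with τ = M/F = 573200/155.6 = 3684 yr.
exp(−t/τ) = 0.22 ⇒ t = −τ ln(0.22) = 3684 × 1.514 = 5578 yr.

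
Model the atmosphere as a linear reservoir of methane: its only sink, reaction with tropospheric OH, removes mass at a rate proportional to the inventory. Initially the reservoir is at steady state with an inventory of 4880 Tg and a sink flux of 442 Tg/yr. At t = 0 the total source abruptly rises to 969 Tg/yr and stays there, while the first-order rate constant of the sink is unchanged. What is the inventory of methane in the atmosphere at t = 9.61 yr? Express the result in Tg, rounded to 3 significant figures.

Residence time τ = M₀/F₀ = 11.04 yr. The eventual steady state is M_∞ = M₀·(F₁/F₀) = 4880 × 969/442 = 10698 Tg.
The anomaly ΔM(t) = M(t) − M_∞ decays as ΔM₀·e^(−t/τ) with ΔM₀ = 4880 − 10698 = −5818 Tg.
At t = 9.61 yr, e^(−t/τ) = e^(−0.8704) = 0.4188, so ΔM = −2437 Tg and M = 10698 − 2437 = 8261.8 Tg.

8260 Tg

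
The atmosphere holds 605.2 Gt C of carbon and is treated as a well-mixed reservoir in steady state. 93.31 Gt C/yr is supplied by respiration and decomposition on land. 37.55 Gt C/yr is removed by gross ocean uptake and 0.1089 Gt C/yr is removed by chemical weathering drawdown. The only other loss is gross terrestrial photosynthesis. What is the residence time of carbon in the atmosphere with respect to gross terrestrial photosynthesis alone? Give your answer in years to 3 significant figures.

At steady state ΣF_in = ΣF_out.
ΣF_in = 93.310 Gt C/yr.
Gross terrestrial photosynthesis flux = ΣF_in − (37.55 + 0.1089) = 93.310 − 37.66 = 55.65 Gt C/yr.
τ = M / F = 605.2 / 55.65 = 10.87 yr.

10.9 yr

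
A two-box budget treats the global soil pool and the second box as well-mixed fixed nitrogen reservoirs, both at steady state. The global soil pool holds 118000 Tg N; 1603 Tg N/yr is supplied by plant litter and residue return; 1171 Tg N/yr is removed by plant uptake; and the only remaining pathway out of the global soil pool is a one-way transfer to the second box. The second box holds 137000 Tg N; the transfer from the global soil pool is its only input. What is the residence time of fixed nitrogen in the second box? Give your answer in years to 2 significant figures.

Balance the global soil pool: ΣF_in = 1603.0 Tg N/yr.
Transfer to the second box = ΣF_in − (1171) = 432.00 Tg N/yr.
At steady state the output of the second box equals its input, 432.00 Tg N/yr.
τ = M / F = 137000 / 432.00 = 317.1 yr.

320 yr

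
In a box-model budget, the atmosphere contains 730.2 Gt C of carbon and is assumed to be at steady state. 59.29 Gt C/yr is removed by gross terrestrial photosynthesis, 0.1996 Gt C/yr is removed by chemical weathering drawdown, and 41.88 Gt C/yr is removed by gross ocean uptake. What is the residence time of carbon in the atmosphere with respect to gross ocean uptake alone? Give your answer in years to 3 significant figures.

Residence time with respect to a single sink: τ = M / F_sink.
τ = 730.2 / 41.88 = 17.44 yr.

17.4 yr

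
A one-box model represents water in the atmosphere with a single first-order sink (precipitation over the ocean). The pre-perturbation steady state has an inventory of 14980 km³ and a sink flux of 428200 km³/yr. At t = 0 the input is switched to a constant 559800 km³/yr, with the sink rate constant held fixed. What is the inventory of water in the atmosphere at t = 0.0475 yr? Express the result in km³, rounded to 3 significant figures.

Residence time τ = M₀/F₀ = 0.03498 yr. The eventual steady state is M_∞ = M₀·(F₁/F₀) = 14980 × 559800/428200 = 19584 km³.
The anomaly ΔM(t) = M(t) − M_∞ decays as ΔM₀·e^(−t/τ) with ΔM₀ = 14980 − 19584 = −4604 km³.
At t = 0.0475 yr, e^(−t/τ) = e^(−1.358) = 0.2572, so ΔM = −1184 km³ and M = 19584 − 1184 = 18400 km³.

18400 km³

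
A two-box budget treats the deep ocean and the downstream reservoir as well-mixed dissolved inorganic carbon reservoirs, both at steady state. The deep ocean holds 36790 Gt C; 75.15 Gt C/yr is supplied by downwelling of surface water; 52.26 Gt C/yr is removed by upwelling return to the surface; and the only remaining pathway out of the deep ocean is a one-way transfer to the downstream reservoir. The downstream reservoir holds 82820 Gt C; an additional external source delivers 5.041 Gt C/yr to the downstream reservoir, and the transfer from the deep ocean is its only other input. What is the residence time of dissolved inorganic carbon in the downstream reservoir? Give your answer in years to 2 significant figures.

Balance the deep ocean: ΣF_in = 75.150 Gt C/yr.
Transfer to the downstream reservoir = ΣF_in − (52.26) = 22.890 Gt C/yr.
Total input to the downstream reservoir = 22.890 + 5.041 = 27.931 Gt C/yr; at steady state this equals its total output.
τ = M / F = 82820 / 27.931 = 2965 yr.

3000 yr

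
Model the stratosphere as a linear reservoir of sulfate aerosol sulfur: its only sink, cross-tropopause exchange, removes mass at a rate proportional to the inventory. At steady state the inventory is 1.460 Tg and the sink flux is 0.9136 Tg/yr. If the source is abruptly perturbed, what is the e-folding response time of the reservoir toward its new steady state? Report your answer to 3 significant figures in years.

For a linear reservoir the response time equals the residence time τ = M/F.
τ = 1.460 / 0.9136 = 1.598 yr.

1.60 yr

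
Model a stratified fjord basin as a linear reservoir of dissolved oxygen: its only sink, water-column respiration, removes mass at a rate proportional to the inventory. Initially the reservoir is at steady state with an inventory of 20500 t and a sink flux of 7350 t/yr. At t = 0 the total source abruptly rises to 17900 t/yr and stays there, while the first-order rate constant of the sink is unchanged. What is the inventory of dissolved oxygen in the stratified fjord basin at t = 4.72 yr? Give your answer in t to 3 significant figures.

Residence time τ = M₀/F₀ = 2.789 yr. The eventual steady state is M_∞ = M₀·(F₁/F₀) = 20500 × 17900/7350 = 49925 t.
The anomaly ΔM(t) = M(t) − M_∞ decays as ΔM₀·e^(−t/τ) with ΔM₀ = 20500 − 49925 = −29430 t.
At t = 4.72 yr, e^(−t/τ) = e^(−1.692) = 0.1841, so ΔM = −5417 t and M = 49925 − 5417 = 44508 t.

44500 t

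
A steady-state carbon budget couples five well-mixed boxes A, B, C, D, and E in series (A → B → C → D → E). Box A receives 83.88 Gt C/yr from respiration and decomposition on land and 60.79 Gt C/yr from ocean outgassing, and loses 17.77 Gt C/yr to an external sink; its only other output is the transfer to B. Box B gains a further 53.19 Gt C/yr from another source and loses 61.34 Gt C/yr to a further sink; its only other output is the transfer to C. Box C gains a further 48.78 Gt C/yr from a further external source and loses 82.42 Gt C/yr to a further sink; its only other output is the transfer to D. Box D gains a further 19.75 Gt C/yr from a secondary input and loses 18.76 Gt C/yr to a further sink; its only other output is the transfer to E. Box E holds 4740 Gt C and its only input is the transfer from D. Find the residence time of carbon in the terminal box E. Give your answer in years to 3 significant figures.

55.1 yr

Box A: F(A→B) = (83.88 + 60.79) − 17.77 = 126.90 Gt C/yr.
Box B: F(B→C) = (126.90 + 53.19) − 61.34 = 118.75 Gt C/yr.
Box C: F(C→D) = (118.75 + 48.78) − 82.42 = 85.110 Gt C/yr.
Box D: F(D→E) = (85.110 + 19.75) − 18.76 = 86.100 Gt C/yr.
Box E throughput = its input = 86.100 Gt C/yr; τ = 4740 / 86.100 = 55.05 yr.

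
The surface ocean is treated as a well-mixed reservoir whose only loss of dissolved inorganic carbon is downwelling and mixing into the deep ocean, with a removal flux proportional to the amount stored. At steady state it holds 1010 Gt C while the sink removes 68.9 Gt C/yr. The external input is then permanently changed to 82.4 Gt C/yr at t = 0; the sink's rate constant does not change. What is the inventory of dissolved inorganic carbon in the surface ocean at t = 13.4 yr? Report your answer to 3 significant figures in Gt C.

1130 Gt C

The sink rate constant is k = F₀/M₀ = 68.9/1010 = 0.06822 yr⁻¹.
Solving dM/dt = F₁ − kM with M(0) = M₀ gives M(t) = F₁/k + (M₀ − F₁/k)·e^(−kt).
F₁/k = 82.4/0.06822 = 1207.9 Gt C; kt = 0.06822 × 13.4 = 0.9141, e^(−kt) = 0.4009.
M(13.4) = 1207.9 + (1010 − 1207.9) × 0.4009 = 1207.9 − 79.33 = 1128.6 Gt C.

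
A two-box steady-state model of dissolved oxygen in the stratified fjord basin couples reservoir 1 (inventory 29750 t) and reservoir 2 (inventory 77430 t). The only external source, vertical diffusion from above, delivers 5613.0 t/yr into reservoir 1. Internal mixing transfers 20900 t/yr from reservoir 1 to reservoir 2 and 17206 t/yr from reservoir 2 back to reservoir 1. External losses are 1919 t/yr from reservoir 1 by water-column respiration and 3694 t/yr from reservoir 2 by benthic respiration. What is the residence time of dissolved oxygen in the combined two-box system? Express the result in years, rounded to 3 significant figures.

19.1 yr

For the system as a whole, the A↔B exchange is internal and contributes nothing to the throughput; only the external sinks remove mass.
M_total = 29750 + 77430 = 107180 t.
ΣF_external_out = 1919 + 3694 = 5613.0 t/yr.
τ = M_total / ΣF_ext = 107180 / 5613.0 = 19.09 yr.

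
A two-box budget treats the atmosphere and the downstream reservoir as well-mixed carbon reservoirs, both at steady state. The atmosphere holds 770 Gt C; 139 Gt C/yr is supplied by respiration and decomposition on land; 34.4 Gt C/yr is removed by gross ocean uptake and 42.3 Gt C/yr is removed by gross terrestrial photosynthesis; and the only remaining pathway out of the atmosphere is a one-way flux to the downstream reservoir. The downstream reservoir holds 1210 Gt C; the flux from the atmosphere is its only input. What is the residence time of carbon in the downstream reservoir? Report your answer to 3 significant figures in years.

19.4 yr

Balance the atmosphere: ΣF_in = 139.00 Gt C/yr.
Flux to the downstream reservoir = ΣF_in − (34.4 + 42.3) = 62.300 Gt C/yr.
At steady state the output of the downstream reservoir equals its input, 62.300 Gt C/yr.
τ = M / F = 1210 / 62.300 = 19.42 yr.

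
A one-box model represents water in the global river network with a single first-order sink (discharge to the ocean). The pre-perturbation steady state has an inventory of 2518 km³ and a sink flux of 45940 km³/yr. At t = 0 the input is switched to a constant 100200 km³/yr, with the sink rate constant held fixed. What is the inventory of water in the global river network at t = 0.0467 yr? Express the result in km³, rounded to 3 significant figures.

Residence time τ = M₀/F₀ = 0.05481 yr. The eventual steady state is M_∞ = M₀·(F₁/F₀) = 2518 × 100200/45940 = 5492.0 km³.
The anomaly ΔM(t) = M(t) − M_∞ decays as ΔM₀·e^(−t/τ) with ΔM₀ = 2518 − 5492.0 = −2974 km³.
At t = 0.0467 yr, e^(−t/τ) = e^(−0.8520) = 0.4266, so ΔM = −1269 km³ and M = 5492.0 − 1269 = 4223.5 km³.

4220 km³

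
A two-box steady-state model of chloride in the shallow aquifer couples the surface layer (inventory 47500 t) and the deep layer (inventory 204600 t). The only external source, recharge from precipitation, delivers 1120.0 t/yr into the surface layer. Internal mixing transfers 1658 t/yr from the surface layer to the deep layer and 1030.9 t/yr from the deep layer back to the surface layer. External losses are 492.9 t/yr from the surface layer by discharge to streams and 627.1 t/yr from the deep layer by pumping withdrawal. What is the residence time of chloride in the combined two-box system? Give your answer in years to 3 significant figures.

Treat the two boxes together as one reservoir: the mixing fluxes between them are internal recycling, so τ = ΣM / Σ(external losses).
M_total = 47500 + 204600 = 252100 t.
ΣF_external_out = 492.9 + 627.1 = 1120.0 t/yr.
τ = M_total / ΣF_ext = 252100 / 1120.0 = 225.1 yr.

225 yr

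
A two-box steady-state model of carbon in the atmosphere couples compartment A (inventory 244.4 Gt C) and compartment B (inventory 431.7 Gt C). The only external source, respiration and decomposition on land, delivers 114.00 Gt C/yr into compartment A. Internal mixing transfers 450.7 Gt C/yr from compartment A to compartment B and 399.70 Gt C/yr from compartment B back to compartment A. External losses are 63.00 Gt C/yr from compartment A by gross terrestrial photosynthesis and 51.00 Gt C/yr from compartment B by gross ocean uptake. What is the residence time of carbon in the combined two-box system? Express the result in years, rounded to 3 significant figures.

5.93 yr

Residence time in the combined system uses the total inventory and the total *external* removal — internal exchanges between the two boxes cancel.
M_total = 244.4 + 431.7 = 676.10 Gt C.
ΣF_external_out = 63.00 + 51.00 = 114.00 Gt C/yr.
τ = M_total / ΣF_ext = 676.10 / 114.00 = 5.931 yr.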